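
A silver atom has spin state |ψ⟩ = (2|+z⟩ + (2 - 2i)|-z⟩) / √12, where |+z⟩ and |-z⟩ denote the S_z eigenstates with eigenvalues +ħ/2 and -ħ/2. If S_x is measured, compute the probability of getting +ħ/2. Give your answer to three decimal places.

0.833

|+x⟩ = (|+z⟩ + |-z⟩)/√2, so ⟨+x|ψ⟩ = (4 - 2i) / (√2·√12).
P = |4 - 2i|² / 24 = 20/24.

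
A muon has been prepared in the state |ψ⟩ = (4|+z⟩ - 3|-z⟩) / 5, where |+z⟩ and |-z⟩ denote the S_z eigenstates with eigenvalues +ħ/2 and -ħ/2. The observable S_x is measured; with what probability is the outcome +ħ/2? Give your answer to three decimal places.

|+x⟩ = (|+z⟩ + |-z⟩)/√2, so ⟨+x|ψ⟩ = (1) / (√2·5).
P = |1|² / 50 = 1/50.

0.020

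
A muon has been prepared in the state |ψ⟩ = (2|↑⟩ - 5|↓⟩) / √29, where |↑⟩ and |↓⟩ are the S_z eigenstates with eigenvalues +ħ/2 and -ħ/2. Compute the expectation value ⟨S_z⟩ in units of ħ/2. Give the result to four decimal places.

⟨σ_z⟩ = |a|² - |b|² divided by |a|²+|b|², with a, b the |↑⟩, |↓⟩ amplitudes.
= (4 - 25)/29 = -21/29.
⟨S_z⟩ = (ħ/2)·⟨σ_z⟩.

-0.7241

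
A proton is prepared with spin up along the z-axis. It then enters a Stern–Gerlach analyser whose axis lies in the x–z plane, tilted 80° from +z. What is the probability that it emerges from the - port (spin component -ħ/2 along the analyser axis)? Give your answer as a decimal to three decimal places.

0.413

For spin-½, the probability of finding spin-up along an axis at angle θ to the initial spin direction is cos²(θ/2); spin-down is sin²(θ/2).
θ = 80°, so P = sin²(40°) ≈ 0.413.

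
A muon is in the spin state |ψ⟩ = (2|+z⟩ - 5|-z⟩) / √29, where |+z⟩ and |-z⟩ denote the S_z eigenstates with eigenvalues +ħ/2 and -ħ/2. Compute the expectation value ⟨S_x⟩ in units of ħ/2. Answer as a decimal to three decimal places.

⟨σ_x⟩ = 2 Re(a* b)/(|a|²+|b|²) with a = 2, b = -5.
a* b = -10, so ⟨σ_x⟩ = -20/29.
⟨S_x⟩ = (ħ/2)·⟨σ_x⟩.

-0.690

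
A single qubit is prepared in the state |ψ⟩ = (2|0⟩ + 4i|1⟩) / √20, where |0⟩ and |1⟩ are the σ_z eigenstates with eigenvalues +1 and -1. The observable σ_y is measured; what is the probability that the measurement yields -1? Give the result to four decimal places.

0.1000

|-y⟩ = (|0⟩ - i|1⟩)/√2, so ⟨-y|ψ⟩ = (-2) / (√2·√20).
P = |-2|² / 40 = 4/40.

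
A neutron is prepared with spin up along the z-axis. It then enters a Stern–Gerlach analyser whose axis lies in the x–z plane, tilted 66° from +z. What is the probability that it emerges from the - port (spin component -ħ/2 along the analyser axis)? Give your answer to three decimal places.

For spin-½, the probability of finding spin-up along an axis at angle θ to the initial spin direction is cos²(θ/2); spin-down is sin²(θ/2).
θ = 66°, so P = sin²(33°) ≈ 0.297.

0.297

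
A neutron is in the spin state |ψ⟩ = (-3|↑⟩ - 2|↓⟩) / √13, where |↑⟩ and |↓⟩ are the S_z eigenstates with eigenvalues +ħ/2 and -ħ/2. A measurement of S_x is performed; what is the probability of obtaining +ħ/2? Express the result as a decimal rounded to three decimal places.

0.962

|+x⟩ = (|↑⟩ + |↓⟩)/√2, so ⟨+x|ψ⟩ = (-5) / (√2·√13).
P = |-5|² / 26 = 25/26.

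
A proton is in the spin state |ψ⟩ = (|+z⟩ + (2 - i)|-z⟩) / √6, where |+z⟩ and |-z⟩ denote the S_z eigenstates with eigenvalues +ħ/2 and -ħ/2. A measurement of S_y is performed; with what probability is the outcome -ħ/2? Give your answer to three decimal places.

|-y⟩ = (|+z⟩ - i|-z⟩)/√2, so ⟨-y|ψ⟩ = (2 + 2i) / (√2·√6).
P = |2 + 2i|² / 12 = 8/12.

0.667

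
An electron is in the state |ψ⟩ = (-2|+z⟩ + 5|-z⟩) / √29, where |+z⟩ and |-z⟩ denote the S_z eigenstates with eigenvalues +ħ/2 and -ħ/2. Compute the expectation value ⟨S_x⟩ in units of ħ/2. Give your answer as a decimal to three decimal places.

-0.690

⟨σ_x⟩ = 2 Re(a* b)/(|a|²+|b|²) with a = -2, b = 5.
a* b = -10, so ⟨σ_x⟩ = -20/29.
⟨S_x⟩ = (ħ/2)·⟨σ_x⟩.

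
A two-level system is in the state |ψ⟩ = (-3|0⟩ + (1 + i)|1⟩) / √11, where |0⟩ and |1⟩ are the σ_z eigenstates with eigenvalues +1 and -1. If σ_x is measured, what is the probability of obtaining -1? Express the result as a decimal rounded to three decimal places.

0.773

|-x⟩ = (|0⟩ - |1⟩)/√2, so ⟨-x|ψ⟩ = (-4 - i) / (√2·√11).
P = |-4 - i|² / 22 = 17/22.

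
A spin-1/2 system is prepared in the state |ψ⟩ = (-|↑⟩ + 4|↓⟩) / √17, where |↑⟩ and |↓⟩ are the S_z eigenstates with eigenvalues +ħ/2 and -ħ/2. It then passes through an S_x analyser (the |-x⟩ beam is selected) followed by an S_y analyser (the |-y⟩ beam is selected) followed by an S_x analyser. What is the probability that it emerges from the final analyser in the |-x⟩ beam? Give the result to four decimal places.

First analyser (S_x): P(|-x⟩) = |⟨-x|ψ⟩|² = 25/34.
After stage 1 the state is |-x⟩; P(|-y⟩) = |⟨-y|-x⟩|² = 1/2.
After stage 2 the state is |-y⟩; P(|-x⟩) = |⟨-x|-y⟩|² = 1/2.
Joint probability = 25/34 × 1/2 × 1/2 = 0.1838.

0.1838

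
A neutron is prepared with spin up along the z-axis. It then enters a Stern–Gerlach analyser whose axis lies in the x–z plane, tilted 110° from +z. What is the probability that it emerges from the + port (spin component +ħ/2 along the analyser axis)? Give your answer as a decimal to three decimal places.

For spin-½, the probability of finding spin-up along an axis at angle θ to the initial spin direction is cos²(θ/2); spin-down is sin²(θ/2).
θ = 110°, so P = cos²(55°) ≈ 0.329.

0.329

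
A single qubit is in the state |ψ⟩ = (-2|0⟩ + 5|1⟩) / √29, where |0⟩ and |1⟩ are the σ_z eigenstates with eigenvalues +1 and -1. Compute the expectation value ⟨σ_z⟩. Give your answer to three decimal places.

⟨σ_z⟩ = |a|² - |b|² divided by |a|²+|b|², with a, b the |0⟩, |1⟩ amplitudes.
= (4 - 25)/29 = -21/29.

-0.724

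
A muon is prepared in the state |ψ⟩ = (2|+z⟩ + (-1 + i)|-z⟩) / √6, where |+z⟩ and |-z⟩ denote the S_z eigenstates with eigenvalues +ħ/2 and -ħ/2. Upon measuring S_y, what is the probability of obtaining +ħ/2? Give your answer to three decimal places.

|+y⟩ = (|+z⟩ + i|-z⟩)/√2, so ⟨+y|ψ⟩ = (3 + i) / (√2·√6).
P = |3 + i|² / 12 = 10/12.

0.833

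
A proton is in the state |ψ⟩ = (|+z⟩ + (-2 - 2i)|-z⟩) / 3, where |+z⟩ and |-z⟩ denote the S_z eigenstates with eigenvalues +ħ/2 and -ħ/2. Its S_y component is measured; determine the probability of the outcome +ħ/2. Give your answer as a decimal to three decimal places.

0.278

|+y⟩ = (|+z⟩ + i|-z⟩)/√2, so ⟨+y|ψ⟩ = (-1 + 2i) / (√2·3).
P = |-1 + 2i|² / 18 = 5/18.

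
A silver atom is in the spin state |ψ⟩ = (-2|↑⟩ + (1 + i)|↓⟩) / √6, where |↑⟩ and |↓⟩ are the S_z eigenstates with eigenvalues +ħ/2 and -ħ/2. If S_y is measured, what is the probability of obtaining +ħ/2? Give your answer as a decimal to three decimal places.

0.167

|+y⟩ = (|↑⟩ + i|↓⟩)/√2, so ⟨+y|ψ⟩ = (-1 - i) / (√2·√6).
P = |-1 - i|² / 12 = 2/12.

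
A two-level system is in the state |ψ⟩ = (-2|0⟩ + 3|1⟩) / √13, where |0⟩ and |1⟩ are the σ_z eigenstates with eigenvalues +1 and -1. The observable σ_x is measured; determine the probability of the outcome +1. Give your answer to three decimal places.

0.038

|+x⟩ = (|0⟩ + |1⟩)/√2, so ⟨+x|ψ⟩ = (1) / (√2·√13).
P = |1|² / 26 = 1/26.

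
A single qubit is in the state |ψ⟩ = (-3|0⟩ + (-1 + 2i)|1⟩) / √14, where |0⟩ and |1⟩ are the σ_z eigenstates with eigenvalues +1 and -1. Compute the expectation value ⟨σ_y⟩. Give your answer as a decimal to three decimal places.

-0.857

⟨σ_y⟩ = 2 Im(a* b)/(|a|²+|b|²) with a = -3, b = (-1 + 2i).
a* b = (3 - 6i), so ⟨σ_y⟩ = -12/14.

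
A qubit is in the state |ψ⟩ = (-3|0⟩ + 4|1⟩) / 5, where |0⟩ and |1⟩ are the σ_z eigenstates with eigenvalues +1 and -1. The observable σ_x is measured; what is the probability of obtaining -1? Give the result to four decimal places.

|-x⟩ = (|0⟩ - |1⟩)/√2, so ⟨-x|ψ⟩ = (-7) / (√2·5).
P = |-7|² / 50 = 49/50.

0.9800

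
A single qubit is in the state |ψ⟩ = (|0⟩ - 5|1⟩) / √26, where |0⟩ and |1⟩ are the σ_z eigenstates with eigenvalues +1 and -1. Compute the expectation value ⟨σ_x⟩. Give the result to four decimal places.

-0.3846

⟨σ_x⟩ = 2 Re(a* b)/(|a|²+|b|²) with a = 1, b = -5.
a* b = -5, so ⟨σ_x⟩ = -10/26.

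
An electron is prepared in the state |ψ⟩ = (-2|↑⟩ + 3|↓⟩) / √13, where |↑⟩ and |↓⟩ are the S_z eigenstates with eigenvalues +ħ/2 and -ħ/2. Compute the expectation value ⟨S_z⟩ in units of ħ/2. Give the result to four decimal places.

⟨σ_z⟩ = |a|² - |b|² divided by |a|²+|b|², with a, b the |↑⟩, |↓⟩ amplitudes.
= (4 - 9)/13 = -5/13.
⟨S_z⟩ = (ħ/2)·⟨σ_z⟩.

-0.3846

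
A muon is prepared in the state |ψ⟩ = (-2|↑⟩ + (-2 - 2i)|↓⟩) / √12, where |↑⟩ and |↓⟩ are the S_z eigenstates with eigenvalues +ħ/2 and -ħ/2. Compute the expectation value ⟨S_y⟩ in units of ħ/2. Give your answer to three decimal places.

0.667

⟨σ_y⟩ = 2 Im(a* b)/(|a|²+|b|²) with a = -2, b = (-2 - 2i).
a* b = (4 + 4i), so ⟨σ_y⟩ = 8/12.
⟨S_y⟩ = (ħ/2)·⟨σ_y⟩.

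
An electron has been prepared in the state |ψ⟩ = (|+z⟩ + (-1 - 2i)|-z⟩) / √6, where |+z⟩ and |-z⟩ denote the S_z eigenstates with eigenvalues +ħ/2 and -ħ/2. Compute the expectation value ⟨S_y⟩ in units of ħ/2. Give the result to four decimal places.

-0.6667

⟨σ_y⟩ = 2 Im(a* b)/(|a|²+|b|²) with a = 1, b = (-1 - 2i).
a* b = (-1 - 2i), so ⟨σ_y⟩ = -4/6.
⟨S_y⟩ = (ħ/2)·⟨σ_y⟩.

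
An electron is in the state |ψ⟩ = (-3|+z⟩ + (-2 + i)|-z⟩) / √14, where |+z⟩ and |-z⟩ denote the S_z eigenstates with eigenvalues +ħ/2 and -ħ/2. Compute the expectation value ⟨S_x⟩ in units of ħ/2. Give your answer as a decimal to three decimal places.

⟨σ_x⟩ = 2 Re(a* b)/(|a|²+|b|²) with a = -3, b = (-2 + i).
a* b = (6 - 3i), so ⟨σ_x⟩ = 12/14.
⟨S_x⟩ = (ħ/2)·⟨σ_x⟩.

0.857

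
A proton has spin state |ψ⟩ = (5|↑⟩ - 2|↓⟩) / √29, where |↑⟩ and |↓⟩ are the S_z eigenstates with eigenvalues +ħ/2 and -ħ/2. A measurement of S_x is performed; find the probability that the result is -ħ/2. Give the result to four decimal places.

0.8448

|-x⟩ = (|↑⟩ - |↓⟩)/√2, so ⟨-x|ψ⟩ = (7) / (√2·√29).
P = |7|² / 58 = 49/58.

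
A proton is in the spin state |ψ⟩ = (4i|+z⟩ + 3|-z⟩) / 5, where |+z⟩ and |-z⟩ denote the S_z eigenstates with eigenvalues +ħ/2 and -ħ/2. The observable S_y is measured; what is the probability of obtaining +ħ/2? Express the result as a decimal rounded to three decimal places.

0.020

|+y⟩ = (|+z⟩ + i|-z⟩)/√2, so ⟨+y|ψ⟩ = (i) / (√2·5).
P = |i|² / 50 = 1/50.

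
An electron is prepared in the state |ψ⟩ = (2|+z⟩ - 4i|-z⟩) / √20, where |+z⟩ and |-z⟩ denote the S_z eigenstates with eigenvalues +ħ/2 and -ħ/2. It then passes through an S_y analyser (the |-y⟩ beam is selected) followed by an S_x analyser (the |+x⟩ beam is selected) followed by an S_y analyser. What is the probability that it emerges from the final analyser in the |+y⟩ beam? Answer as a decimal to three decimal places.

First analyser (S_y): P(|-y⟩) = |⟨-y|ψ⟩|² = 36/40.
After stage 1 the state is |-y⟩; P(|+x⟩) = |⟨+x|-y⟩|² = 1/2.
After stage 2 the state is |+x⟩; P(|+y⟩) = |⟨+y|+x⟩|² = 1/2.
Joint probability = 36/40 × 1/2 × 1/2 = 0.225.

0.225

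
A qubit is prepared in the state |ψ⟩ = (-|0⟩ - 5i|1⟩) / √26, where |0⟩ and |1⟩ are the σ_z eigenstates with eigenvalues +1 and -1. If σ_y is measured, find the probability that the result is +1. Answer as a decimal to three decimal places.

|+y⟩ = (|0⟩ + i|1⟩)/√2, so ⟨+y|ψ⟩ = (-6) / (√2·√26).
P = |-6|² / 52 = 36/52.

0.692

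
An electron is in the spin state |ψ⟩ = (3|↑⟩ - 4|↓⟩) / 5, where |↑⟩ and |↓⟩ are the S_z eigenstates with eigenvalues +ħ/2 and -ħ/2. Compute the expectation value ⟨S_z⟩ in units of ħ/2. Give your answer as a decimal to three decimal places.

⟨σ_z⟩ = |a|² - |b|² divided by |a|²+|b|², with a, b the |↑⟩, |↓⟩ amplitudes.
= (9 - 16)/25 = -7/25.
⟨S_z⟩ = (ħ/2)·⟨σ_z⟩.

-0.280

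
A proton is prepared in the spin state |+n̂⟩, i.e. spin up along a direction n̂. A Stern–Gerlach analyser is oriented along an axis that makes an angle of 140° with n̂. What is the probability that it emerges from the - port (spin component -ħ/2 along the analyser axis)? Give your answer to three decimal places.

0.883

For spin-½, the probability of finding spin-up along an axis at angle θ to the initial spin direction is cos²(θ/2); spin-down is sin²(θ/2).
θ = 140°, so P = sin²(70°) ≈ 0.883.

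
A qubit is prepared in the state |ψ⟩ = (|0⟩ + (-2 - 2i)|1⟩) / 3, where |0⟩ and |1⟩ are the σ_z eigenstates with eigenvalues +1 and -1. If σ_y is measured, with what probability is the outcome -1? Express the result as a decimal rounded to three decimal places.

0.722

|-y⟩ = (|0⟩ - i|1⟩)/√2, so ⟨-y|ψ⟩ = (3 - 2i) / (√2·3).
P = |3 - 2i|² / 18 = 13/18.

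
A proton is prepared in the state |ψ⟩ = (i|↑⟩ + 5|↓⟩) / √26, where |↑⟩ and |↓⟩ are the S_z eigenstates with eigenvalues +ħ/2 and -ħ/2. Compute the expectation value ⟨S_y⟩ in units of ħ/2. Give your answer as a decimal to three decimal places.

⟨σ_y⟩ = 2 Im(a* b)/(|a|²+|b|²) with a = i, b = 5.
a* b = -5i, so ⟨σ_y⟩ = -10/26.
⟨S_y⟩ = (ħ/2)·⟨σ_y⟩.

-0.385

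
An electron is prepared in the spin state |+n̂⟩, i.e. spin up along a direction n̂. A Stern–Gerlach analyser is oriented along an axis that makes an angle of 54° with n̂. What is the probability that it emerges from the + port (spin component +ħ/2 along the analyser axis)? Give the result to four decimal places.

0.7939

For spin-½, the probability of finding spin-up along an axis at angle θ to the initial spin direction is cos²(θ/2); spin-down is sin²(θ/2).
θ = 54°, so P = cos²(27°) ≈ 0.7939.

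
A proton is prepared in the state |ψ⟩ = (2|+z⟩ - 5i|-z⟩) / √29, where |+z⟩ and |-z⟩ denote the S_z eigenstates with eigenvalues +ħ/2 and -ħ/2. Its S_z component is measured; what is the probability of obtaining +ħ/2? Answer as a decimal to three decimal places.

The +ħ/2 outcome corresponds to |+z⟩. Its amplitude in |ψ⟩ is 2/√29.
P = |2|² / 29 = 4/29.

0.138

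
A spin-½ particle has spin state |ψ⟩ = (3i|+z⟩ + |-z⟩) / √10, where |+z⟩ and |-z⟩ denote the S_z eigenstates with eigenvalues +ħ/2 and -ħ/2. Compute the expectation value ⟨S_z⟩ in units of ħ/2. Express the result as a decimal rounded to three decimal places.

0.800

⟨σ_z⟩ = |a|² - |b|² divided by |a|²+|b|², with a, b the |+z⟩, |-z⟩ amplitudes.
= (9 - 1)/10 = 8/10.
⟨S_z⟩ = (ħ/2)·⟨σ_z⟩.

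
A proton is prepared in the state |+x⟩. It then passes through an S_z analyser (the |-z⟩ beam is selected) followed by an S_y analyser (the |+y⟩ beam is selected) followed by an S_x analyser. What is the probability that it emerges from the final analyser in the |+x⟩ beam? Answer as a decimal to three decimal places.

0.125

First analyser (S_z): from |+x⟩, P(|-z⟩) = 1/2.
After stage 1 the state is |-z⟩; P(|+y⟩) = |⟨+y|-z⟩|² = 1/2.
After stage 2 the state is |+y⟩; P(|+x⟩) = |⟨+x|+y⟩|² = 1/2.
Joint probability = 1/2 × 1/2 × 1/2 = 0.125.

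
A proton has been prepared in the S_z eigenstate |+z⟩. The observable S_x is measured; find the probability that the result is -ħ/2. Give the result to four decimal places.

In the S_z basis, |+z⟩ = |↑⟩ and |-x⟩ = (|↑⟩ - |↓⟩)/√2.
|⟨-x|+z⟩|² = 1/2.

0.5000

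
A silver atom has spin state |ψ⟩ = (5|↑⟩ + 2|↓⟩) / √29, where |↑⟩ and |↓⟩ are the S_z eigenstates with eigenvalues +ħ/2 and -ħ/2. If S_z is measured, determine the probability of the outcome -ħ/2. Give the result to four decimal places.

0.1379

The -ħ/2 outcome corresponds to |↓⟩. Its amplitude in |ψ⟩ is 2/√29.
P = |2|² / 29 = 4/29.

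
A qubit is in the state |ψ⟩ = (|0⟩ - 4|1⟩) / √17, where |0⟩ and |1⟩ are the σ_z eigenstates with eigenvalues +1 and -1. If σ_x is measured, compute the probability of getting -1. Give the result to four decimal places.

0.7353

|-x⟩ = (|0⟩ - |1⟩)/√2, so ⟨-x|ψ⟩ = (5) / (√2·√17).
P = |5|² / 34 = 25/34.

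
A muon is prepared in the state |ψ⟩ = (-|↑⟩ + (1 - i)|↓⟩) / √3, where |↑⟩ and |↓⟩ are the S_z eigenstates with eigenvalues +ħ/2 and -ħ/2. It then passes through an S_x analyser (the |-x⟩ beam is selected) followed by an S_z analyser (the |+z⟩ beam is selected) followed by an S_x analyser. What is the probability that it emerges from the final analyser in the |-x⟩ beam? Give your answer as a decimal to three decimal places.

0.208

First analyser (S_x): P(|-x⟩) = |⟨-x|ψ⟩|² = 5/6.
After stage 1 the state is |-x⟩; P(|+z⟩) = |⟨+z|-x⟩|² = 1/2.
After stage 2 the state is |+z⟩; P(|-x⟩) = |⟨-x|+z⟩|² = 1/2.
Joint probability = 5/6 × 1/2 × 1/2 = 0.208.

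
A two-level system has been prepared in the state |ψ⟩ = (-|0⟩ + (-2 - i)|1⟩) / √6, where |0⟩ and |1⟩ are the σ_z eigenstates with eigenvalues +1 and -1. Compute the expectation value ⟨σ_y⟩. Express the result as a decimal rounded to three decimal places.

0.333

⟨σ_y⟩ = 2 Im(a* b)/(|a|²+|b|²) with a = -1, b = (-2 - i).
a* b = (2 + i), so ⟨σ_y⟩ = 2/6.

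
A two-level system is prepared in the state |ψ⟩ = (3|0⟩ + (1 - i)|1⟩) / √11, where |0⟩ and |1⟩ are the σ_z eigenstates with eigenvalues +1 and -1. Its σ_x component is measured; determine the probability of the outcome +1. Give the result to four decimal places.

|+x⟩ = (|0⟩ + |1⟩)/√2, so ⟨+x|ψ⟩ = (4 - i) / (√2·√11).
P = |4 - i|² / 22 = 17/22.

0.7727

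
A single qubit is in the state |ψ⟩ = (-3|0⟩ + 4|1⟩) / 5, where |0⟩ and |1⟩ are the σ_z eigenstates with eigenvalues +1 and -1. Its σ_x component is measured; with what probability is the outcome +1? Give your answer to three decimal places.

0.020

|+x⟩ = (|0⟩ + |1⟩)/√2, so ⟨+x|ψ⟩ = (1) / (√2·5).
P = |1|² / 50 = 1/50.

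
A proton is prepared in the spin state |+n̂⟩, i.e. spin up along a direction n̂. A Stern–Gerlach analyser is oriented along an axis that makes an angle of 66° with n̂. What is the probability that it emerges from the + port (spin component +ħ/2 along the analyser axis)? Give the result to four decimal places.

For spin-½, the probability of finding spin-up along an axis at angle θ to the initial spin direction is cos²(θ/2); spin-down is sin²(θ/2).
θ = 66°, so P = cos²(33°) ≈ 0.7034.

0.7034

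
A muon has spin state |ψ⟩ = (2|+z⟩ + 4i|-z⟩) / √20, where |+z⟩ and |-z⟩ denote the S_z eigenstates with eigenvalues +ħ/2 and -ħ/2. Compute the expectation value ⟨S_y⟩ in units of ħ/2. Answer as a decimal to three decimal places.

0.800

⟨σ_y⟩ = 2 Im(a* b)/(|a|²+|b|²) with a = 2, b = 4i.
a* b = 8i, so ⟨σ_y⟩ = 16/20.
⟨S_y⟩ = (ħ/2)·⟨σ_y⟩.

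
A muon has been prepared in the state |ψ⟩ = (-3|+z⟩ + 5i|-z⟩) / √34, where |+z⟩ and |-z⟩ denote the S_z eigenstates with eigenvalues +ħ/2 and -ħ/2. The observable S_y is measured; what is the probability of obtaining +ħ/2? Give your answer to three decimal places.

0.059

|+y⟩ = (|+z⟩ + i|-z⟩)/√2, so ⟨+y|ψ⟩ = (2) / (√2·√34).
P = |2|² / 68 = 4/68.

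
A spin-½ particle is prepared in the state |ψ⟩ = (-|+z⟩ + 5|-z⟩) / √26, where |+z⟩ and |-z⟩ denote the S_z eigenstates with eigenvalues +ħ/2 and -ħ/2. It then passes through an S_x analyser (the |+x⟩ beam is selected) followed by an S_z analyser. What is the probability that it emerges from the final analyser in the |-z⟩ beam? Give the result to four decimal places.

First analyser (S_x): P(|+x⟩) = |⟨+x|ψ⟩|² = 16/52.
After stage 1 the state is |+x⟩; P(|-z⟩) = |⟨-z|+x⟩|² = 1/2.
Joint probability = 16/52 × 1/2 = 0.1538.

0.1538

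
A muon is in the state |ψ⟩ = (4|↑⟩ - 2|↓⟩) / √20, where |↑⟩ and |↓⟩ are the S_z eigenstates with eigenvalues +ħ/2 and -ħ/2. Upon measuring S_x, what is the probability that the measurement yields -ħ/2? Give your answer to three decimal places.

|-x⟩ = (|↑⟩ - |↓⟩)/√2, so ⟨-x|ψ⟩ = (6) / (√2·√20).
P = |6|² / 40 = 36/40.

0.900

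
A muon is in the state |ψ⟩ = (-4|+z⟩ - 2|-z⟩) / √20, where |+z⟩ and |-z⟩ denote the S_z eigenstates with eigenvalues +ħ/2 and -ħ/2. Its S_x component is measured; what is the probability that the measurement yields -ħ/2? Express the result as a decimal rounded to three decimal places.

0.100

|-x⟩ = (|+z⟩ - |-z⟩)/√2, so ⟨-x|ψ⟩ = (-2) / (√2·√20).
P = |-2|² / 40 = 4/40.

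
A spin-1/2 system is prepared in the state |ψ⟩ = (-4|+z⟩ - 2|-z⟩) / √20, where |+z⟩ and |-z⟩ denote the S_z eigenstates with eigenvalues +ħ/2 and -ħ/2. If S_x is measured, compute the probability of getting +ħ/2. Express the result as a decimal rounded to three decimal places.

0.900

|+x⟩ = (|+z⟩ + |-z⟩)/√2, so ⟨+x|ψ⟩ = (-6) / (√2·√20).
P = |-6|² / 40 = 36/40.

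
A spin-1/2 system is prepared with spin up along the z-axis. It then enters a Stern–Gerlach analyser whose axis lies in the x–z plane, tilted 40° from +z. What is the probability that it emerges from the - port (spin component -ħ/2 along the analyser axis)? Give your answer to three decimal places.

0.117

For spin-½, the probability of finding spin-up along an axis at angle θ to the initial spin direction is cos²(θ/2); spin-down is sin²(θ/2).
θ = 40°, so P = sin²(20°) ≈ 0.117.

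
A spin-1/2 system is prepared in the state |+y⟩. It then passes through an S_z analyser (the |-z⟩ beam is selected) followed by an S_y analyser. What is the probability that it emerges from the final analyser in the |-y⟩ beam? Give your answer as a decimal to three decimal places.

0.250

First analyser (S_z): from |+y⟩, P(|-z⟩) = 1/2.
After stage 1 the state is |-z⟩; P(|-y⟩) = |⟨-y|-z⟩|² = 1/2.
Joint probability = 1/2 × 1/2 = 0.250.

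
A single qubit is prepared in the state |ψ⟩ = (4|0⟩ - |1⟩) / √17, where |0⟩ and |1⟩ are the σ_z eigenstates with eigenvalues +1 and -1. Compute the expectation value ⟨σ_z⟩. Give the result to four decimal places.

⟨σ_z⟩ = |a|² - |b|² divided by |a|²+|b|², with a, b the |0⟩, |1⟩ amplitudes.
= (16 - 1)/17 = 15/17.

0.8824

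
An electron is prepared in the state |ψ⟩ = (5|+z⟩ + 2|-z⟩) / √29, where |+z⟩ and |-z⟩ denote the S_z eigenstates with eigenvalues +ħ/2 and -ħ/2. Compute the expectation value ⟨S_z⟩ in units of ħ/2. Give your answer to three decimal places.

⟨σ_z⟩ = |a|² - |b|² divided by |a|²+|b|², with a, b the |+z⟩, |-z⟩ amplitudes.
= (25 - 4)/29 = 21/29.
⟨S_z⟩ = (ħ/2)·⟨σ_z⟩.

0.724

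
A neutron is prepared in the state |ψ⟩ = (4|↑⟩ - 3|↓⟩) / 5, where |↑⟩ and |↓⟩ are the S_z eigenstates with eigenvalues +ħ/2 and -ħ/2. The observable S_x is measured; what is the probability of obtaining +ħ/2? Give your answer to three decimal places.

|+x⟩ = (|↑⟩ + |↓⟩)/√2, so ⟨+x|ψ⟩ = (1) / (√2·5).
P = |1|² / 50 = 1/50.

0.020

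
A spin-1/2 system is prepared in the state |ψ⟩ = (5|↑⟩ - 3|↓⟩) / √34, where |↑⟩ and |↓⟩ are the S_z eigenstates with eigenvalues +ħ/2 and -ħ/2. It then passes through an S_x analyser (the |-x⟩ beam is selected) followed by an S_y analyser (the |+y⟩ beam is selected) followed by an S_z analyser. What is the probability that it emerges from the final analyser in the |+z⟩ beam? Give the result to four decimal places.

First analyser (S_x): P(|-x⟩) = |⟨-x|ψ⟩|² = 64/68.
After stage 1 the state is |-x⟩; P(|+y⟩) = |⟨+y|-x⟩|² = 1/2.
After stage 2 the state is |+y⟩; P(|+z⟩) = |⟨+z|+y⟩|² = 1/2.
Joint probability = 64/68 × 1/2 × 1/2 = 0.2353.

0.2353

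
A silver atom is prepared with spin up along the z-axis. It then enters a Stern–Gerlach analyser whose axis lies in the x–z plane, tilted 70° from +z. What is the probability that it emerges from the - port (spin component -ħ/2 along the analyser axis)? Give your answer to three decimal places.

For spin-½, the probability of finding spin-up along an axis at angle θ to the initial spin direction is cos²(θ/2); spin-down is sin²(θ/2).
θ = 70°, so P = sin²(35°) ≈ 0.329.

0.329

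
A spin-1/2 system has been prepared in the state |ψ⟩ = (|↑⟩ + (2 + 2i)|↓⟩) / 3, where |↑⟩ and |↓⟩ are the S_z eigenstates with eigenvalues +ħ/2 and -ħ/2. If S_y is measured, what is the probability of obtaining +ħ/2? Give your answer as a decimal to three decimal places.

|+y⟩ = (|↑⟩ + i|↓⟩)/√2, so ⟨+y|ψ⟩ = (3 - 2i) / (√2·3).
P = |3 - 2i|² / 18 = 13/18.

0.722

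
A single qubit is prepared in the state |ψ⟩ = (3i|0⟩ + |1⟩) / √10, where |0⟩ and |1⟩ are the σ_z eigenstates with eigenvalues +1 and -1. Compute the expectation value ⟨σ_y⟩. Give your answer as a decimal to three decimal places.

⟨σ_y⟩ = 2 Im(a* b)/(|a|²+|b|²) with a = 3i, b = 1.
a* b = -3i, so ⟨σ_y⟩ = -6/10.

-0.600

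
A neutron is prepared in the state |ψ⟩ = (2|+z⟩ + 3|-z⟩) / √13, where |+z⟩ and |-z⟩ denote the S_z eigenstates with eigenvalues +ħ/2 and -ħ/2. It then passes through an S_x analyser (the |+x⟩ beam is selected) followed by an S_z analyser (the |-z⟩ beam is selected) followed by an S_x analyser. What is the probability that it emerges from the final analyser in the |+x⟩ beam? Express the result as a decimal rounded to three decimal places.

First analyser (S_x): P(|+x⟩) = |⟨+x|ψ⟩|² = 25/26.
After stage 1 the state is |+x⟩; P(|-z⟩) = |⟨-z|+x⟩|² = 1/2.
After stage 2 the state is |-z⟩; P(|+x⟩) = |⟨+x|-z⟩|² = 1/2.
Joint probability = 25/26 × 1/2 × 1/2 = 0.240.

0.240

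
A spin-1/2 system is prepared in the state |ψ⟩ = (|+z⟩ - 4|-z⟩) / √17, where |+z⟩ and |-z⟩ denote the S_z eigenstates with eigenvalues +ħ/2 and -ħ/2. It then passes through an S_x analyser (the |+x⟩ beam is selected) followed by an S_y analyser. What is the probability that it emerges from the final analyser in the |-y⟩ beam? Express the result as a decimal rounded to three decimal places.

0.132

First analyser (S_x): P(|+x⟩) = |⟨+x|ψ⟩|² = 9/34.
After stage 1 the state is |+x⟩; P(|-y⟩) = |⟨-y|+x⟩|² = 1/2.
Joint probability = 9/34 × 1/2 = 0.132.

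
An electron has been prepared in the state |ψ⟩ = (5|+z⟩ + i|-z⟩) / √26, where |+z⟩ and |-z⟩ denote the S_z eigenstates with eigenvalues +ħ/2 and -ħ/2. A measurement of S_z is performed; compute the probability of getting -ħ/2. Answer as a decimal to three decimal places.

The -ħ/2 outcome corresponds to |-z⟩. Its amplitude in |ψ⟩ is i/√26.
P = |i|² / 26 = 1/26.

0.038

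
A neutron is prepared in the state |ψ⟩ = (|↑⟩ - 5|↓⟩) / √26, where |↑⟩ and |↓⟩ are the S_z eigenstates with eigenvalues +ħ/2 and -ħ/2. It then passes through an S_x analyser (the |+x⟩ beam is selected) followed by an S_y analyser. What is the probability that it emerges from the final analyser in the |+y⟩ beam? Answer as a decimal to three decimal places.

0.154

First analyser (S_x): P(|+x⟩) = |⟨+x|ψ⟩|² = 16/52.
After stage 1 the state is |+x⟩; P(|+y⟩) = |⟨+y|+x⟩|² = 1/2.
Joint probability = 16/52 × 1/2 = 0.154.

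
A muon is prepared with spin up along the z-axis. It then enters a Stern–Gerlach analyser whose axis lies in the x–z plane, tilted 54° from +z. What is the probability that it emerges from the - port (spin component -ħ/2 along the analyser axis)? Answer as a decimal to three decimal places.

For spin-½, the probability of finding spin-up along an axis at angle θ to the initial spin direction is cos²(θ/2); spin-down is sin²(θ/2).
θ = 54°, so P = sin²(27°) ≈ 0.206.

0.206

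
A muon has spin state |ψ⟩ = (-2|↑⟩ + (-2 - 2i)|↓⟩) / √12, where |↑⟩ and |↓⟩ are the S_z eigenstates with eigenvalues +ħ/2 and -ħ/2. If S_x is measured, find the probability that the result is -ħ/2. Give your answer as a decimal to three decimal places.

|-x⟩ = (|↑⟩ - |↓⟩)/√2, so ⟨-x|ψ⟩ = (2i) / (√2·√12).
P = |2i|² / 24 = 4/24.

0.167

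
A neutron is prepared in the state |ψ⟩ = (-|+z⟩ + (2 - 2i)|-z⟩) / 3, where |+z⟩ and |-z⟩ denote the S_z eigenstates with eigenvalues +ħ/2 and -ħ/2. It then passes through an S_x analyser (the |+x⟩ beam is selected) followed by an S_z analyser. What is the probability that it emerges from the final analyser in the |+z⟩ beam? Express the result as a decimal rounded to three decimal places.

First analyser (S_x): P(|+x⟩) = |⟨+x|ψ⟩|² = 5/18.
After stage 1 the state is |+x⟩; P(|+z⟩) = |⟨+z|+x⟩|² = 1/2.
Joint probability = 5/18 × 1/2 = 0.139.

0.139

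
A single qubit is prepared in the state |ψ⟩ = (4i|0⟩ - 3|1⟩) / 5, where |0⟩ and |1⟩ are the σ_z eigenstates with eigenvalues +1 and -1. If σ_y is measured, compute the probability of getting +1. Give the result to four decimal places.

0.9800

|+y⟩ = (|0⟩ + i|1⟩)/√2, so ⟨+y|ψ⟩ = (7i) / (√2·5).
P = |7i|² / 50 = 49/50.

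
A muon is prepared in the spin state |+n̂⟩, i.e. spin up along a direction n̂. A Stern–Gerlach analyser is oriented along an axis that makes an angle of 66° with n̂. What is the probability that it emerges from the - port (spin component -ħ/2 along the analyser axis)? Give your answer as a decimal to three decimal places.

For spin-½, the probability of finding spin-up along an axis at angle θ to the initial spin direction is cos²(θ/2); spin-down is sin²(θ/2).
θ = 66°, so P = sin²(33°) ≈ 0.297.

0.297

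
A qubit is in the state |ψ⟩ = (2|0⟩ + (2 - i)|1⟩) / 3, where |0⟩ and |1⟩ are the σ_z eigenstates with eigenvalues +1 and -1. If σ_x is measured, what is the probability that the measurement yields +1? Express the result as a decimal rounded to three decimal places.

0.944

|+x⟩ = (|0⟩ + |1⟩)/√2, so ⟨+x|ψ⟩ = (4 - i) / (√2·3).
P = |4 - i|² / 18 = 17/18.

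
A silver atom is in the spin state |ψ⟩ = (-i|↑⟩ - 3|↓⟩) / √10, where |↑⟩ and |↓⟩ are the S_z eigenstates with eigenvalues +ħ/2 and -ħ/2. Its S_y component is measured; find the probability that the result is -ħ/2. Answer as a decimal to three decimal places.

0.800

|-y⟩ = (|↑⟩ - i|↓⟩)/√2, so ⟨-y|ψ⟩ = (-4i) / (√2·√10).
P = |-4i|² / 20 = 16/20.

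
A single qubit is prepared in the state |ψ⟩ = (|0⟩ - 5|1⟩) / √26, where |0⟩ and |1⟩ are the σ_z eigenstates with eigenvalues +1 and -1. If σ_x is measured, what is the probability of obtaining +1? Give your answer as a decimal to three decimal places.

|+x⟩ = (|0⟩ + |1⟩)/√2, so ⟨+x|ψ⟩ = (-4) / (√2·√26).
P = |-4|² / 52 = 16/52.

0.308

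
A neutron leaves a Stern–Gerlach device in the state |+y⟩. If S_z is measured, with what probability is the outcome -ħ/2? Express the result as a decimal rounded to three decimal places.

0.500

In the S_z basis, |+y⟩ = (|+z⟩ + i|-z⟩)/√2 and |-z⟩ = |-z⟩.
|⟨-z|+y⟩|² = 1/2.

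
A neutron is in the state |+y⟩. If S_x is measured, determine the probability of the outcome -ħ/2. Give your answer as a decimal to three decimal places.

0.500

In the S_z basis, |+y⟩ = (|+z⟩ + i|-z⟩)/√2 and |-x⟩ = (|+z⟩ - |-z⟩)/√2.
|⟨-x|+y⟩|² = 1/2.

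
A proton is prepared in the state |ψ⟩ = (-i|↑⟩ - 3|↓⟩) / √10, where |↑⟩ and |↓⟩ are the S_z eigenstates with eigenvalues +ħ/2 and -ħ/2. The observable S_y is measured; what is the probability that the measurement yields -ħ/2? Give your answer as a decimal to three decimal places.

|-y⟩ = (|↑⟩ - i|↓⟩)/√2, so ⟨-y|ψ⟩ = (-4i) / (√2·√10).
P = |-4i|² / 20 = 16/20.

0.800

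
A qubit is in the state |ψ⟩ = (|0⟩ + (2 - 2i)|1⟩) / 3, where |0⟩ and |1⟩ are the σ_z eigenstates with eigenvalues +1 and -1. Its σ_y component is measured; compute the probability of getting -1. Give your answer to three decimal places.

0.722

|-y⟩ = (|0⟩ - i|1⟩)/√2, so ⟨-y|ψ⟩ = (3 + 2i) / (√2·3).
P = |3 + 2i|² / 18 = 13/18.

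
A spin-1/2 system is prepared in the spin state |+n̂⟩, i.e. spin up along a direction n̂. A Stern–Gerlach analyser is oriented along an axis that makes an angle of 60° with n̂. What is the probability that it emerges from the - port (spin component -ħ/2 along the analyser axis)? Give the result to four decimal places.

For spin-½, the probability of finding spin-up along an axis at angle θ to the initial spin direction is cos²(θ/2); spin-down is sin²(θ/2).
θ = 60°, so P = sin²(30°) ≈ 0.2500.

0.2500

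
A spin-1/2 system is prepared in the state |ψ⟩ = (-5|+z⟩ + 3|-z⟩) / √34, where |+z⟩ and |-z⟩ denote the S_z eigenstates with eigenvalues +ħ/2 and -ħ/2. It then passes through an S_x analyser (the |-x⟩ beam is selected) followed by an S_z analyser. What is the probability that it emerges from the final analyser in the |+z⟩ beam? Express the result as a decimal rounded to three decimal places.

First analyser (S_x): P(|-x⟩) = |⟨-x|ψ⟩|² = 64/68.
After stage 1 the state is |-x⟩; P(|+z⟩) = |⟨+z|-x⟩|² = 1/2.
Joint probability = 64/68 × 1/2 = 0.471.

0.471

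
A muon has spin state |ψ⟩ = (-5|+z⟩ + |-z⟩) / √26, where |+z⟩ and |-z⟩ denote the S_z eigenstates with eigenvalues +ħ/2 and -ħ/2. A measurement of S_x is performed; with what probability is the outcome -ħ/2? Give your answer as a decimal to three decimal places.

|-x⟩ = (|+z⟩ - |-z⟩)/√2, so ⟨-x|ψ⟩ = (-6) / (√2·√26).
P = |-6|² / 52 = 36/52.

0.692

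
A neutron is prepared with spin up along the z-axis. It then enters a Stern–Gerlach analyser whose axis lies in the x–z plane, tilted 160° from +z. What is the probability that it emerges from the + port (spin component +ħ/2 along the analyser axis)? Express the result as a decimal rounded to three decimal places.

0.030

For spin-½, the probability of finding spin-up along an axis at angle θ to the initial spin direction is cos²(θ/2); spin-down is sin²(θ/2).
θ = 160°, so P = cos²(80°) ≈ 0.030.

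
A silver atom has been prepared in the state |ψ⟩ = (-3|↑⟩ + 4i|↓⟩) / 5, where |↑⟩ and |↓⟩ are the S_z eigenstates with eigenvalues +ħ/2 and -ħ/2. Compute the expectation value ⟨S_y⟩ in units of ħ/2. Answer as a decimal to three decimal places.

⟨σ_y⟩ = 2 Im(a* b)/(|a|²+|b|²) with a = -3, b = 4i.
a* b = -12i, so ⟨σ_y⟩ = -24/25.
⟨S_y⟩ = (ħ/2)·⟨σ_y⟩.

-0.960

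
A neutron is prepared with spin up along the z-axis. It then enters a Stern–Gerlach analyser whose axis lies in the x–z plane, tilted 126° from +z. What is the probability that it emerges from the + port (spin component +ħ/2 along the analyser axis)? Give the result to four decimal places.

0.2061

For spin-½, the probability of finding spin-up along an axis at angle θ to the initial spin direction is cos²(θ/2); spin-down is sin²(θ/2).
θ = 126°, so P = cos²(63°) ≈ 0.2061.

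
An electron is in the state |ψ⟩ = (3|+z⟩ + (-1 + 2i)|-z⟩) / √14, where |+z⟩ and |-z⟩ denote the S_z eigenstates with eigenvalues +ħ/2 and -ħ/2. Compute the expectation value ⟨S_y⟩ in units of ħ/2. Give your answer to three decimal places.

⟨σ_y⟩ = 2 Im(a* b)/(|a|²+|b|²) with a = 3, b = (-1 + 2i).
a* b = (-3 + 6i), so ⟨σ_y⟩ = 12/14.
⟨S_y⟩ = (ħ/2)·⟨σ_y⟩.

0.857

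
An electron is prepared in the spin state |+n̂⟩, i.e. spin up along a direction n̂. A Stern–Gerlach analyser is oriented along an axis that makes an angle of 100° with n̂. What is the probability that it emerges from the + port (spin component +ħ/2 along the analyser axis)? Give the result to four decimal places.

For spin-½, the probability of finding spin-up along an axis at angle θ to the initial spin direction is cos²(θ/2); spin-down is sin²(θ/2).
θ = 100°, so P = cos²(50°) ≈ 0.4132.

0.4132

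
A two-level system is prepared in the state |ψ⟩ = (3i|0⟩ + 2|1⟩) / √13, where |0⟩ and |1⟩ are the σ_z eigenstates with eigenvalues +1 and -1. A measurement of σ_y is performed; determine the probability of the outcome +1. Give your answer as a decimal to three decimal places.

0.038

|+y⟩ = (|0⟩ + i|1⟩)/√2, so ⟨+y|ψ⟩ = (i) / (√2·√13).
P = |i|² / 26 = 1/26.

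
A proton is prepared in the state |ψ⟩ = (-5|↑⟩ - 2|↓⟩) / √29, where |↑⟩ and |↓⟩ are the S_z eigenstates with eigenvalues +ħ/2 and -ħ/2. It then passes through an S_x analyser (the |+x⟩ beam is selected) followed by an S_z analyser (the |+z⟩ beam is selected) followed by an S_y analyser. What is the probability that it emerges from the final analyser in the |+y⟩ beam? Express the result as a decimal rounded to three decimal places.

0.211

First analyser (S_x): P(|+x⟩) = |⟨+x|ψ⟩|² = 49/58.
After stage 1 the state is |+x⟩; P(|+z⟩) = |⟨+z|+x⟩|² = 1/2.
After stage 2 the state is |+z⟩; P(|+y⟩) = |⟨+y|+z⟩|² = 1/2.
Joint probability = 49/58 × 1/2 × 1/2 = 0.211.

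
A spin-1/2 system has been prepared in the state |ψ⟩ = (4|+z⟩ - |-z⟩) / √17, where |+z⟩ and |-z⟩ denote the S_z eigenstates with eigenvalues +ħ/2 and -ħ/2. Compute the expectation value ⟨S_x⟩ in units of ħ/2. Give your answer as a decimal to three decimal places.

⟨σ_x⟩ = 2 Re(a* b)/(|a|²+|b|²) with a = 4, b = -1.
a* b = -4, so ⟨σ_x⟩ = -8/17.
⟨S_x⟩ = (ħ/2)·⟨σ_x⟩.

-0.471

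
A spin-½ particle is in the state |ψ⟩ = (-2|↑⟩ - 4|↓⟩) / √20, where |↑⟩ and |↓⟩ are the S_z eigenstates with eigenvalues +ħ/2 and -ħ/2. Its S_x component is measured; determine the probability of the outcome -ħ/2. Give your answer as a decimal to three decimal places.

0.100

|-x⟩ = (|↑⟩ - |↓⟩)/√2, so ⟨-x|ψ⟩ = (2) / (√2·√20).
P = |2|² / 40 = 4/40.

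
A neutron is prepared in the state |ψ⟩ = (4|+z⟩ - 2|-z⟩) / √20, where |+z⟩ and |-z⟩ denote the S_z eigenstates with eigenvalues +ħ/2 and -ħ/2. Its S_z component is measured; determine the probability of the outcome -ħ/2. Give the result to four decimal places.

0.2000

The -ħ/2 outcome corresponds to |-z⟩. Its amplitude in |ψ⟩ is -2/√20.
P = |-2|² / 20 = 4/20.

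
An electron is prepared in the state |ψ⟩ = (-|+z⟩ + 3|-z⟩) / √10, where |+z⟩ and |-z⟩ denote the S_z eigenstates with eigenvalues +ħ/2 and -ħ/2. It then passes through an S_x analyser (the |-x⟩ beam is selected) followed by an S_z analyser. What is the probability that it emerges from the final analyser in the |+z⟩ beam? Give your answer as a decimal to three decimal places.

0.400

First analyser (S_x): P(|-x⟩) = |⟨-x|ψ⟩|² = 16/20.
After stage 1 the state is |-x⟩; P(|+z⟩) = |⟨+z|-x⟩|² = 1/2.
Joint probability = 16/20 × 1/2 = 0.400.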